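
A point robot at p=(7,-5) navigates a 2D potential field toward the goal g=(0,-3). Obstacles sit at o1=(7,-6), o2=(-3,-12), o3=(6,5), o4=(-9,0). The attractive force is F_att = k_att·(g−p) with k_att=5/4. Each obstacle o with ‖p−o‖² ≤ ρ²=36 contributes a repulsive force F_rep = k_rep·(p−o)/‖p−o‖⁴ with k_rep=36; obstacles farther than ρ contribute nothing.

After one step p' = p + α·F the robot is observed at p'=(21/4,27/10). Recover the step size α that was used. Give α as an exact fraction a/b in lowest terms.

F_att = 5/4·(g−p) = 5/4·(-7,2) = (-8.7500,2.5000)
o1: d²=1 ≤ ρ²=36; F_rep = 36·(0,1)/1² = (0.0000,36.0000)
o2: d²=149 > ρ²=36 → inactive
o3: d²=101 > ρ²=36 → inactive
o4: d²=281 > ρ²=36 → inactive
F = F_att + ΣF_rep = (-8.7500,38.5000)
Δp = p'−p = (-1.7500,7.7000); α = Δx/Fx = (-7/4) / (-35/4) = 1/5
check: Δy/Fy = (77/10) / (77/2) = 1/5 ✓

α = 1/5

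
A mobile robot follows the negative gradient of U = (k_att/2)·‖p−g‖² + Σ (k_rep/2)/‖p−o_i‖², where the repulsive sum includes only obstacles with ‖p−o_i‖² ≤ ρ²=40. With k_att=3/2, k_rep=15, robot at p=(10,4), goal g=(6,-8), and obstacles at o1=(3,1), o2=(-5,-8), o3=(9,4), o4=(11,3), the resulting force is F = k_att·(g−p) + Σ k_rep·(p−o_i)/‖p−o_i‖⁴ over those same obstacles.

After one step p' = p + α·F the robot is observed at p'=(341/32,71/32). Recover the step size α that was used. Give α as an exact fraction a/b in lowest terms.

F_att = 3/2·(g−p) = 3/2·(-4,-12) = (-6.0000,-18.0000)
o1: d²=58 > ρ²=40 → inactive
o2: d²=369 > ρ²=40 → inactive
o3: d²=1 ≤ ρ²=40; F_rep = 15·(1,0)/1² = (15.0000,0.0000)
o4: d²=2 ≤ ρ²=40; F_rep = 15·(-1,1)/2² = (-3.7500,3.7500)
F = F_att + ΣF_rep = (5.2500,-14.2500)
Δp = p'−p = (0.6562,-1.7812); α = Δx/Fx = (21/32) / (21/4) = 1/8
check: Δy/Fy = (-57/32) / (-57/4) = 1/8 ✓

α = 1/8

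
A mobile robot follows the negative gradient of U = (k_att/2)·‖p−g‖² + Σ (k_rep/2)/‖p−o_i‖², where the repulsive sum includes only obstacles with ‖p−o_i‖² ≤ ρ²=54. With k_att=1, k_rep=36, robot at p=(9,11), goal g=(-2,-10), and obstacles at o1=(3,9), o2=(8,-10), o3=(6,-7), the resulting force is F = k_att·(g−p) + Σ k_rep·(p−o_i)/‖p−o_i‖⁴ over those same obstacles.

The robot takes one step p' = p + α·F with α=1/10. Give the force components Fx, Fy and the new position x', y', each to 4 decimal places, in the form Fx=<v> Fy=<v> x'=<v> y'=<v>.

Fx=-10.8650 Fy=-20.9550 x'=7.9135 y'=8.9045

F_att = 1·(g−p) = 1·(-11,-21) = (-11.0000,-21.0000)
o1: d²=40 ≤ ρ²=54; F_rep = 36·(6,2)/40² = (0.1350,0.0450)
o2: d²=442 > ρ²=54 → inactive
o3: d²=333 > ρ²=54 → inactive
F = F_att + ΣF_rep = (-10.8650,-20.9550)
p' = p + 1/10·F = (7.9135,8.9045)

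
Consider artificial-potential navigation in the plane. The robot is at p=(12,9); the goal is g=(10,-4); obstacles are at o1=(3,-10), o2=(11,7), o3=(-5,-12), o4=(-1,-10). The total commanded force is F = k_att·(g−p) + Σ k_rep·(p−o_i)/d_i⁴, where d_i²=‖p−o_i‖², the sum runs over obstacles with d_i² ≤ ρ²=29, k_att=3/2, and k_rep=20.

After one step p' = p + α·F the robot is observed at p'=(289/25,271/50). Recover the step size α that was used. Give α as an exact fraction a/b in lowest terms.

F_att = 3/2·(g−p) = 3/2·(-2,-13) = (-3.0000,-19.5000)
o1: d²=442 > ρ²=29 → inactive
o2: d²=5 ≤ ρ²=29; F_rep = 20·(1,2)/5² = (0.8000,1.6000)
o3: d²=730 > ρ²=29 → inactive
o4: d²=530 > ρ²=29 → inactive
F = F_att + ΣF_rep = (-2.2000,-17.9000)
Δp = p'−p = (-0.4400,-3.5800); α = Δx/Fx = (-11/25) / (-11/5) = 1/5
check: Δy/Fy = (-179/50) / (-179/10) = 1/5 ✓

α = 1/5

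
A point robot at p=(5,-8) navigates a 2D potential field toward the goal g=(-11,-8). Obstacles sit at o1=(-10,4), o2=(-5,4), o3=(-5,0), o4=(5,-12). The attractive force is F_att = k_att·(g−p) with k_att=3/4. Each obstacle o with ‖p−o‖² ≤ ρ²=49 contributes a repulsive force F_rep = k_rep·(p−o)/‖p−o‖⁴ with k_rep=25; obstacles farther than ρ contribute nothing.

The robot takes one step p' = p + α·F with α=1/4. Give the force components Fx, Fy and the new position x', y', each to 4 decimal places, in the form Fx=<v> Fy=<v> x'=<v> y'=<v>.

Fx=-12.0000 Fy=0.3906 x'=2.0000 y'=-7.9023

F_att = 3/4·(g−p) = 3/4·(-16,0) = (-12.0000,0.0000)
o1: d²=369 > ρ²=49 → inactive
o2: d²=244 > ρ²=49 → inactive
o3: d²=164 > ρ²=49 → inactive
o4: d²=16 ≤ ρ²=49; F_rep = 25·(0,4)/16² = (0.0000,0.3906)
F = F_att + ΣF_rep = (-12.0000,0.3906)
p' = p + 1/4·F = (2.0000,-7.9023)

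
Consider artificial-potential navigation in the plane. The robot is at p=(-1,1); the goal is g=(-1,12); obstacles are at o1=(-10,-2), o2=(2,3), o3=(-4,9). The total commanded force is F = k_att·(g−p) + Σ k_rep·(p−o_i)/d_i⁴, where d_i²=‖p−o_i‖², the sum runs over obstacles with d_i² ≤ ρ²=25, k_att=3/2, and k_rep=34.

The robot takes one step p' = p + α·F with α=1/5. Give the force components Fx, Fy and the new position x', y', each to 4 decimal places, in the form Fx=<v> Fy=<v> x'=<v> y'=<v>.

Fx=-0.6036 Fy=16.0976 x'=-1.1207 y'=4.2195

F_att = 3/2·(g−p) = 3/2·(0,11) = (0.0000,16.5000)
o1: d²=90 > ρ²=25 → inactive
o2: d²=13 ≤ ρ²=25; F_rep = 34·(-3,-2)/13² = (-0.6036,-0.4024)
o3: d²=73 > ρ²=25 → inactive
F = F_att + ΣF_rep = (-0.6036,16.0976)
p' = p + 1/5·F = (-1.1207,4.2195)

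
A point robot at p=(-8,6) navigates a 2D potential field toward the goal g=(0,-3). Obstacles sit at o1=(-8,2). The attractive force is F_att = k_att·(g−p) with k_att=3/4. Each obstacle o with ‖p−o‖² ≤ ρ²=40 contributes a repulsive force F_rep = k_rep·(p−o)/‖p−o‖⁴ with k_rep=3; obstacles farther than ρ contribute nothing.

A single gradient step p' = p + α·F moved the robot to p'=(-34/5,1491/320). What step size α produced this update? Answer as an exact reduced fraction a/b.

α = 1/5

F_att = 3/4·(g−p) = 3/4·(8,-9) = (6.0000,-6.7500)
o1: d²=16 ≤ ρ²=40; F_rep = 3·(0,4)/16² = (0.0000,0.0469)
F = F_att + ΣF_rep = (6.0000,-6.7031)
Δp = p'−p = (1.2000,-1.3406); α = Δx/Fx = (6/5) / (6) = 1/5
check: Δy/Fy = (-429/320) / (-429/64) = 1/5 ✓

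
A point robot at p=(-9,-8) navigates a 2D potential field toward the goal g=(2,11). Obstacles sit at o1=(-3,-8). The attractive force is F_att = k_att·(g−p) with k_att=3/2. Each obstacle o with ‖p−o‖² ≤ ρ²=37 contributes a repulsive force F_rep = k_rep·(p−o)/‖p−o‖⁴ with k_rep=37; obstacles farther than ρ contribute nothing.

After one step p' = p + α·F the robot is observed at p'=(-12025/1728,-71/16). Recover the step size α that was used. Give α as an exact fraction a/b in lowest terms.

F_att = 3/2·(g−p) = 3/2·(11,19) = (16.5000,28.5000)
o1: d²=36 ≤ ρ²=37; F_rep = 37·(-6,0)/36² = (-0.1713,0.0000)
F = F_att + ΣF_rep = (16.3287,28.5000)
Δp = p'−p = (2.0411,3.5625); α = Δx/Fx = (3527/1728) / (3527/216) = 1/8
check: Δy/Fy = (57/16) / (57/2) = 1/8 ✓

α = 1/8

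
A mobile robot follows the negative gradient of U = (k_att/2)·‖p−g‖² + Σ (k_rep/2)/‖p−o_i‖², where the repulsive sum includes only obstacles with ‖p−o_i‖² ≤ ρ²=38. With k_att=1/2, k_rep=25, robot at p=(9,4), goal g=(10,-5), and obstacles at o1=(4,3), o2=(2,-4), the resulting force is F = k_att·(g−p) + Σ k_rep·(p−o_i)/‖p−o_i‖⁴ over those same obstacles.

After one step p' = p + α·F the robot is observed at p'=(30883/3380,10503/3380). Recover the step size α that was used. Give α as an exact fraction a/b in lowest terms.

α = 1/5

F_att = 1/2·(g−p) = 1/2·(1,-9) = (0.5000,-4.5000)
o1: d²=26 ≤ ρ²=38; F_rep = 25·(5,1)/26² = (0.1849,0.0370)
o2: d²=113 > ρ²=38 → inactive
F = F_att + ΣF_rep = (0.6849,-4.4630)
Δp = p'−p = (0.1370,-0.8926); α = Δx/Fx = (463/3380) / (463/676) = 1/5
check: Δy/Fy = (-3017/3380) / (-3017/676) = 1/5 ✓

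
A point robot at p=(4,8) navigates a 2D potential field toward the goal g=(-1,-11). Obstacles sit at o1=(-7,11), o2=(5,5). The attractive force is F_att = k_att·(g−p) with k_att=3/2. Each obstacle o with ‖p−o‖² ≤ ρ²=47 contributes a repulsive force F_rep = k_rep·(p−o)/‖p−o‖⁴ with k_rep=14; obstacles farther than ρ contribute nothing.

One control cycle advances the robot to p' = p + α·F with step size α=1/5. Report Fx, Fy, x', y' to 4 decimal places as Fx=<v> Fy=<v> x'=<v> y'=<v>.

F_att = 3/2·(g−p) = 3/2·(-5,-19) = (-7.5000,-28.5000)
o1: d²=130 > ρ²=47 → inactive
o2: d²=10 ≤ ρ²=47; F_rep = 14·(-1,3)/10² = (-0.1400,0.4200)
F = F_att + ΣF_rep = (-7.6400,-28.0800)
p' = p + 1/5·F = (2.4720,2.3840)

Fx=-7.6400 Fy=-28.0800 x'=2.4720 y'=2.3840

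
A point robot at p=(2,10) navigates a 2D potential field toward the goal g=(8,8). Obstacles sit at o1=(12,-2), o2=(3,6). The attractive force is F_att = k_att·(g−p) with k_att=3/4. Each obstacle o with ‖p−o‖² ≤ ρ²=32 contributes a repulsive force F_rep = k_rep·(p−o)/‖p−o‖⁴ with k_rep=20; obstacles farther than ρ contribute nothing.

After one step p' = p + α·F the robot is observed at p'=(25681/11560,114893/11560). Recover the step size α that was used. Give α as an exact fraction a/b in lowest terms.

α = 1/20

F_att = 3/4·(g−p) = 3/4·(6,-2) = (4.5000,-1.5000)
o1: d²=244 > ρ²=32 → inactive
o2: d²=17 ≤ ρ²=32; F_rep = 20·(-1,4)/17² = (-0.0692,0.2768)
F = F_att + ΣF_rep = (4.4308,-1.2232)
Δp = p'−p = (0.2215,-0.0612); α = Δx/Fx = (2561/11560) / (2561/578) = 1/20
check: Δy/Fy = (-707/11560) / (-707/578) = 1/20 ✓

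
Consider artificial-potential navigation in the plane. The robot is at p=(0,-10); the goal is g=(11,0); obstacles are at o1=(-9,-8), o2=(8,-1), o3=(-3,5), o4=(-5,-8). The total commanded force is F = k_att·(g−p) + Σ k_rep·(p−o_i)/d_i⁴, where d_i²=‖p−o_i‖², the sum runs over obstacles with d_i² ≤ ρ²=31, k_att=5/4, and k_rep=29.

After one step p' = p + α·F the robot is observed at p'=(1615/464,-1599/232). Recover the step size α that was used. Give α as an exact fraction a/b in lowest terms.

F_att = 5/4·(g−p) = 5/4·(11,10) = (13.7500,12.5000)
o1: d²=85 > ρ²=31 → inactive
o2: d²=145 > ρ²=31 → inactive
o3: d²=234 > ρ²=31 → inactive
o4: d²=29 ≤ ρ²=31; F_rep = 29·(5,-2)/29² = (0.1724,-0.0690)
F = F_att + ΣF_rep = (13.9224,12.4310)
Δp = p'−p = (3.4806,3.1078); α = Δx/Fx = (1615/464) / (1615/116) = 1/4
check: Δy/Fy = (721/232) / (721/58) = 1/4 ✓

α = 1/4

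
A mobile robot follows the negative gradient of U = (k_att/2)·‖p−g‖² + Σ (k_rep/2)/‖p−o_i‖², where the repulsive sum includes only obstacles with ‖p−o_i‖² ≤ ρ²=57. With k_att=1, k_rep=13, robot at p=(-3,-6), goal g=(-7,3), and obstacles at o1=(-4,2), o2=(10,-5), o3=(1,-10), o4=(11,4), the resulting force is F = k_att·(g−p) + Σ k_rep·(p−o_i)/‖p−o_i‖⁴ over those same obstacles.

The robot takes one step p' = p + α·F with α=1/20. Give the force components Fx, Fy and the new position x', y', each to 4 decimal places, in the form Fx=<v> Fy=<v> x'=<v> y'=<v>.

Fx=-4.0508 Fy=9.0508 x'=-3.2025 y'=-5.5475

F_att = 1·(g−p) = 1·(-4,9) = (-4.0000,9.0000)
o1: d²=65 > ρ²=57 → inactive
o2: d²=170 > ρ²=57 → inactive
o3: d²=32 ≤ ρ²=57; F_rep = 13·(-4,4)/32² = (-0.0508,0.0508)
o4: d²=296 > ρ²=57 → inactive
F = F_att + ΣF_rep = (-4.0508,9.0508)
p' = p + 1/20·F = (-3.2025,-5.5475)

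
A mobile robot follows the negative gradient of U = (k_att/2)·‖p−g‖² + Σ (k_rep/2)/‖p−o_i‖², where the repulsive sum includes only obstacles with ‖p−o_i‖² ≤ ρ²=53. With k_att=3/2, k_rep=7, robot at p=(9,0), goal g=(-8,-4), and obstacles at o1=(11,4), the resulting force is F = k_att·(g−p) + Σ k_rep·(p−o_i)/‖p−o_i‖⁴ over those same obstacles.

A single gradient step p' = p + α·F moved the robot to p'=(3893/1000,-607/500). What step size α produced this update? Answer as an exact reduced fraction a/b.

α = 1/5

F_att = 3/2·(g−p) = 3/2·(-17,-4) = (-25.5000,-6.0000)
o1: d²=20 ≤ ρ²=53; F_rep = 7·(-2,-4)/20² = (-0.0350,-0.0700)
F = F_att + ΣF_rep = (-25.5350,-6.0700)
Δp = p'−p = (-5.1070,-1.2140); α = Δx/Fx = (-5107/1000) / (-5107/200) = 1/5
check: Δy/Fy = (-607/500) / (-607/100) = 1/5 ✓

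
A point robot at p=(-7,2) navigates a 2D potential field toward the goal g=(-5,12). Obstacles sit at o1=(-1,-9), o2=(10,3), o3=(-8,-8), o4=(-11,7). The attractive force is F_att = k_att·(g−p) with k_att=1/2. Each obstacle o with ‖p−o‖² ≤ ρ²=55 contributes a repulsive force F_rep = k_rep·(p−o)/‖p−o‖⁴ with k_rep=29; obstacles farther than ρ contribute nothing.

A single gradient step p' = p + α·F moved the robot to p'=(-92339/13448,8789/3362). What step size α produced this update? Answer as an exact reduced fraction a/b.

α = 1/8

F_att = 1/2·(g−p) = 1/2·(2,10) = (1.0000,5.0000)
o1: d²=157 > ρ²=55 → inactive
o2: d²=290 > ρ²=55 → inactive
o3: d²=101 > ρ²=55 → inactive
o4: d²=41 ≤ ρ²=55; F_rep = 29·(4,-5)/41² = (0.0690,-0.0863)
F = F_att + ΣF_rep = (1.0690,4.9137)
Δp = p'−p = (0.1336,0.6142); α = Δx/Fx = (1797/13448) / (1797/1681) = 1/8
check: Δy/Fy = (2065/3362) / (8260/1681) = 1/8 ✓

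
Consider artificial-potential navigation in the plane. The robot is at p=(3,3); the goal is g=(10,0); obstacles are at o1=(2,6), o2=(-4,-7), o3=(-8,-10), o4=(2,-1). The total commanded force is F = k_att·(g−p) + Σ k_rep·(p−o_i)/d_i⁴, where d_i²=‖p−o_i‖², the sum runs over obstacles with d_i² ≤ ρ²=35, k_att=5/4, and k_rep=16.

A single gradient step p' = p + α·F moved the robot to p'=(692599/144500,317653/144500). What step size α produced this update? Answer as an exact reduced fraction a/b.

α = 1/5

F_att = 5/4·(g−p) = 5/4·(7,-3) = (8.7500,-3.7500)
o1: d²=10 ≤ ρ²=35; F_rep = 16·(1,-3)/10² = (0.1600,-0.4800)
o2: d²=149 > ρ²=35 → inactive
o3: d²=290 > ρ²=35 → inactive
o4: d²=17 ≤ ρ²=35; F_rep = 16·(1,4)/17² = (0.0554,0.2215)
F = F_att + ΣF_rep = (8.9654,-4.0085)
Δp = p'−p = (1.7931,-0.8017); α = Δx/Fx = (259099/144500) / (259099/28900) = 1/5
check: Δy/Fy = (-115847/144500) / (-115847/28900) = 1/5 ✓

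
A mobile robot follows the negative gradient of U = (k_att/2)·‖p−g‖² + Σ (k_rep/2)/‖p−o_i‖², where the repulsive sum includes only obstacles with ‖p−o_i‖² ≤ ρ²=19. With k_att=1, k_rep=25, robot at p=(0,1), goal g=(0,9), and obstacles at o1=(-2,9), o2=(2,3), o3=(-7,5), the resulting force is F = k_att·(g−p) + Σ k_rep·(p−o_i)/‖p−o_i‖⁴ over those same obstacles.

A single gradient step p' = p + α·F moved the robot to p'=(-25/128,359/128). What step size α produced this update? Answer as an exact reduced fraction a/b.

F_att = 1·(g−p) = 1·(0,8) = (0.0000,8.0000)
o1: d²=68 > ρ²=19 → inactive
o2: d²=8 ≤ ρ²=19; F_rep = 25·(-2,-2)/8² = (-0.7812,-0.7812)
o3: d²=65 > ρ²=19 → inactive
F = F_att + ΣF_rep = (-0.7812,7.2188)
Δp = p'−p = (-0.1953,1.8047); α = Δx/Fx = (-25/128) / (-25/32) = 1/4
check: Δy/Fy = (231/128) / (231/32) = 1/4 ✓

α = 1/4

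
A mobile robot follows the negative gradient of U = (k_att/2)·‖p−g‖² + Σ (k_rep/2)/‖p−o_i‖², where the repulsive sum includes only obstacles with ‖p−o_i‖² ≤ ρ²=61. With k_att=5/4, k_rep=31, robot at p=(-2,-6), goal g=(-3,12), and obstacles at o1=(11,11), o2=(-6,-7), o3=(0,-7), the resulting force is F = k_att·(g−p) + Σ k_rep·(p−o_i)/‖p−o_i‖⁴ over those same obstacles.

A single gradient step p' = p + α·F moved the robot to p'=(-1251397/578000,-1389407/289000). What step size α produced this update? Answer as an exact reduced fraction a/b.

F_att = 5/4·(g−p) = 5/4·(-1,18) = (-1.2500,22.5000)
o1: d²=458 > ρ²=61 → inactive
o2: d²=17 ≤ ρ²=61; F_rep = 31·(4,1)/17² = (0.4291,0.1073)
o3: d²=5 ≤ ρ²=61; F_rep = 31·(-2,1)/5² = (-2.4800,1.2400)
F = F_att + ΣF_rep = (-3.3009,23.8473)
Δp = p'−p = (-0.1650,1.1924); α = Δx/Fx = (-95397/578000) / (-95397/28900) = 1/20
check: Δy/Fy = (344593/289000) / (344593/14450) = 1/20 ✓

α = 1/20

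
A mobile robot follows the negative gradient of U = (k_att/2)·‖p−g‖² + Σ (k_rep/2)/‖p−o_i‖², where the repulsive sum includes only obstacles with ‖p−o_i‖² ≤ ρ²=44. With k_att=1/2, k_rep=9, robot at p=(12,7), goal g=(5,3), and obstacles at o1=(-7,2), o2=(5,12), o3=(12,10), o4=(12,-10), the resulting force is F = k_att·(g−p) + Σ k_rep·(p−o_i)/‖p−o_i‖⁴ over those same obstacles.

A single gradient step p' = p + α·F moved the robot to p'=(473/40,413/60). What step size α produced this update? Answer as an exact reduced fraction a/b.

α = 1/20

F_att = 1/2·(g−p) = 1/2·(-7,-4) = (-3.5000,-2.0000)
o1: d²=386 > ρ²=44 → inactive
o2: d²=74 > ρ²=44 → inactive
o3: d²=9 ≤ ρ²=44; F_rep = 9·(0,-3)/9² = (0.0000,-0.3333)
o4: d²=289 > ρ²=44 → inactive
F = F_att + ΣF_rep = (-3.5000,-2.3333)
Δp = p'−p = (-0.1750,-0.1167); α = Δx/Fx = (-7/40) / (-7/2) = 1/20
check: Δy/Fy = (-7/60) / (-7/3) = 1/20 ✓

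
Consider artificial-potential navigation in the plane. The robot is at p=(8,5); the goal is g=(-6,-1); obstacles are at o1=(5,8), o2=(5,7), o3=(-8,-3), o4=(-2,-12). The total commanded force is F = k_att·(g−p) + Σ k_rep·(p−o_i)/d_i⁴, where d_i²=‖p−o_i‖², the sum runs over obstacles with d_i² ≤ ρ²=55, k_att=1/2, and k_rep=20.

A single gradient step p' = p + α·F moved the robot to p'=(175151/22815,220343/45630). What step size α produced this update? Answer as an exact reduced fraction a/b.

F_att = 1/2·(g−p) = 1/2·(-14,-6) = (-7.0000,-3.0000)
o1: d²=18 ≤ ρ²=55; F_rep = 20·(3,-3)/18² = (0.1852,-0.1852)
o2: d²=13 ≤ ρ²=55; F_rep = 20·(3,-2)/13² = (0.3550,-0.2367)
o3: d²=320 > ρ²=55 → inactive
o4: d²=389 > ρ²=55 → inactive
F = F_att + ΣF_rep = (-6.4598,-3.4219)
Δp = p'−p = (-0.3230,-0.1711); α = Δx/Fx = (-7369/22815) / (-29476/4563) = 1/20
check: Δy/Fy = (-7807/45630) / (-15614/4563) = 1/20 ✓

α = 1/20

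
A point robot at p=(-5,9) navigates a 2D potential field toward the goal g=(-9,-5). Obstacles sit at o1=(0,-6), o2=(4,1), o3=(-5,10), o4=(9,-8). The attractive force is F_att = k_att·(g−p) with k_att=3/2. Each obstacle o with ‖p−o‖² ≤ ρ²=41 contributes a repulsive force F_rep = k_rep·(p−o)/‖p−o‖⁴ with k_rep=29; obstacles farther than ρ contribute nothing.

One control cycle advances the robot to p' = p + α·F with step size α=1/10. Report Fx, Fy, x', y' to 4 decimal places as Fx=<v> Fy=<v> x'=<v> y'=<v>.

F_att = 3/2·(g−p) = 3/2·(-4,-14) = (-6.0000,-21.0000)
o1: d²=250 > ρ²=41 → inactive
o2: d²=145 > ρ²=41 → inactive
o3: d²=1 ≤ ρ²=41; F_rep = 29·(0,-1)/1² = (0.0000,-29.0000)
o4: d²=485 > ρ²=41 → inactive
F = F_att + ΣF_rep = (-6.0000,-50.0000)
p' = p + 1/10·F = (-5.6000,4.0000)

Fx=-6.0000 Fy=-50.0000 x'=-5.6000 y'=4.0000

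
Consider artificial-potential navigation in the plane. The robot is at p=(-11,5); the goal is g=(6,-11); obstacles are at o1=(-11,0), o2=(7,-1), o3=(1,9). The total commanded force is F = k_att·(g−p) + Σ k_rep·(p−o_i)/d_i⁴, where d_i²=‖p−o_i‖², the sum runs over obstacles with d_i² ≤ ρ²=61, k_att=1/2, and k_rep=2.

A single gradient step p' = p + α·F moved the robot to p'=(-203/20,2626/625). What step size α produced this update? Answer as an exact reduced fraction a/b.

F_att = 1/2·(g−p) = 1/2·(17,-16) = (8.5000,-8.0000)
o1: d²=25 ≤ ρ²=61; F_rep = 2·(0,5)/25² = (0.0000,0.0160)
o2: d²=360 > ρ²=61 → inactive
o3: d²=160 > ρ²=61 → inactive
F = F_att + ΣF_rep = (8.5000,-7.9840)
Δp = p'−p = (0.8500,-0.7984); α = Δx/Fx = (17/20) / (17/2) = 1/10
check: Δy/Fy = (-499/625) / (-998/125) = 1/10 ✓

α = 1/10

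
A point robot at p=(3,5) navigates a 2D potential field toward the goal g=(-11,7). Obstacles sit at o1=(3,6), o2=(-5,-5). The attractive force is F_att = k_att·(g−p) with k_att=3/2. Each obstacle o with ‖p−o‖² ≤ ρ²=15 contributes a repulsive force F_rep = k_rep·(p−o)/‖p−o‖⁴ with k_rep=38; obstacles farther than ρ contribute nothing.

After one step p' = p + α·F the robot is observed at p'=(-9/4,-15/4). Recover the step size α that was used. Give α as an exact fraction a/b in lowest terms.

F_att = 3/2·(g−p) = 3/2·(-14,2) = (-21.0000,3.0000)
o1: d²=1 ≤ ρ²=15; F_rep = 38·(0,-1)/1² = (0.0000,-38.0000)
o2: d²=164 > ρ²=15 → inactive
F = F_att + ΣF_rep = (-21.0000,-35.0000)
Δp = p'−p = (-5.2500,-8.7500); α = Δx/Fx = (-21/4) / (-21) = 1/4
check: Δy/Fy = (-35/4) / (-35) = 1/4 ✓

α = 1/4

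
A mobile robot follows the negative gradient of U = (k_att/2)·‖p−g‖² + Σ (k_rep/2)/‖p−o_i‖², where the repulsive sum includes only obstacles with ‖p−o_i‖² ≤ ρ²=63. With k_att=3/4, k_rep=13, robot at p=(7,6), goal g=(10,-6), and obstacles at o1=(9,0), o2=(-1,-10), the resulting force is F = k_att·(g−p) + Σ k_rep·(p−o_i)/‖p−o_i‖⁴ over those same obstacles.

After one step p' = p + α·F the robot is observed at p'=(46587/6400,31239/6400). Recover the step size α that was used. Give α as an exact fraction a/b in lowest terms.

F_att = 3/4·(g−p) = 3/4·(3,-12) = (2.2500,-9.0000)
o1: d²=40 ≤ ρ²=63; F_rep = 13·(-2,6)/40² = (-0.0163,0.0488)
o2: d²=320 > ρ²=63 → inactive
F = F_att + ΣF_rep = (2.2338,-8.9512)
Δp = p'−p = (0.2792,-1.1189); α = Δx/Fx = (1787/6400) / (1787/800) = 1/8
check: Δy/Fy = (-7161/6400) / (-7161/800) = 1/8 ✓

α = 1/8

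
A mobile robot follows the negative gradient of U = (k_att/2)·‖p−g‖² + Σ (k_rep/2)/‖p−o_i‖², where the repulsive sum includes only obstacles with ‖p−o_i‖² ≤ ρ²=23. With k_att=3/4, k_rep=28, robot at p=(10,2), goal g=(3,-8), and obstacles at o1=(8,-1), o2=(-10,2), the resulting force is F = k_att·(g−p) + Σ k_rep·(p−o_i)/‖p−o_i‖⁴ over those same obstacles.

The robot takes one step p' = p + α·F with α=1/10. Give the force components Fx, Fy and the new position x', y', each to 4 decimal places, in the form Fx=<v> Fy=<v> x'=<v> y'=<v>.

F_att = 3/4·(g−p) = 3/4·(-7,-10) = (-5.2500,-7.5000)
o1: d²=13 ≤ ρ²=23; F_rep = 28·(2,3)/13² = (0.3314,0.4970)
o2: d²=400 > ρ²=23 → inactive
F = F_att + ΣF_rep = (-4.9186,-7.0030)
p' = p + 1/10·F = (9.5081,1.2997)

Fx=-4.9186 Fy=-7.0030 x'=9.5081 y'=1.2997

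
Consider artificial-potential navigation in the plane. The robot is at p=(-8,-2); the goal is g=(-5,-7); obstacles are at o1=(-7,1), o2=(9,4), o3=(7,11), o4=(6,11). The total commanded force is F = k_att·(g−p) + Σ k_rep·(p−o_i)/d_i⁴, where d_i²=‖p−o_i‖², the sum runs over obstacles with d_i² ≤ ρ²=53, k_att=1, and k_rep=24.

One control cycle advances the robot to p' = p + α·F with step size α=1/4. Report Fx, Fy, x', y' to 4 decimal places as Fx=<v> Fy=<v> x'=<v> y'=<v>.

F_att = 1·(g−p) = 1·(3,-5) = (3.0000,-5.0000)
o1: d²=10 ≤ ρ²=53; F_rep = 24·(-1,-3)/10² = (-0.2400,-0.7200)
o2: d²=325 > ρ²=53 → inactive
o3: d²=394 > ρ²=53 → inactive
o4: d²=365 > ρ²=53 → inactive
F = F_att + ΣF_rep = (2.7600,-5.7200)
p' = p + 1/4·F = (-7.3100,-3.4300)

Fx=2.7600 Fy=-5.7200 x'=-7.3100 y'=-3.4300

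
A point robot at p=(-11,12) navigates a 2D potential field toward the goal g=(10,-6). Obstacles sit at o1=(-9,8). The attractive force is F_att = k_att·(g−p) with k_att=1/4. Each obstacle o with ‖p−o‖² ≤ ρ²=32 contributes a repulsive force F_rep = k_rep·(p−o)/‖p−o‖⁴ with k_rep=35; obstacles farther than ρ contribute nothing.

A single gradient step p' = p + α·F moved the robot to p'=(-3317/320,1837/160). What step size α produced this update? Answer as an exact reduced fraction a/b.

α = 1/8

F_att = 1/4·(g−p) = 1/4·(21,-18) = (5.2500,-4.5000)
o1: d²=20 ≤ ρ²=32; F_rep = 35·(-2,4)/20² = (-0.1750,0.3500)
F = F_att + ΣF_rep = (5.0750,-4.1500)
Δp = p'−p = (0.6344,-0.5188); α = Δx/Fx = (203/320) / (203/40) = 1/8
check: Δy/Fy = (-83/160) / (-83/20) = 1/8 ✓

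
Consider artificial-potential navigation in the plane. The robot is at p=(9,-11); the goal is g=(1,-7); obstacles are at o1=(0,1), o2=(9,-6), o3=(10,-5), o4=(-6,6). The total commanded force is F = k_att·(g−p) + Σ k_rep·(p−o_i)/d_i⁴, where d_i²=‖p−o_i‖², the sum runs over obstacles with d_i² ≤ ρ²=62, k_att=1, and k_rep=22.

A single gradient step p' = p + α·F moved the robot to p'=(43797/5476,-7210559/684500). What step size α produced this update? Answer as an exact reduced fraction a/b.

F_att = 1·(g−p) = 1·(-8,4) = (-8.0000,4.0000)
o1: d²=225 > ρ²=62 → inactive
o2: d²=25 ≤ ρ²=62; F_rep = 22·(0,-5)/25² = (0.0000,-0.1760)
o3: d²=37 ≤ ρ²=62; F_rep = 22·(-1,-6)/37² = (-0.0161,-0.0964)
o4: d²=514 > ρ²=62 → inactive
F = F_att + ΣF_rep = (-8.0161,3.7276)
Δp = p'−p = (-1.0020,0.4659); α = Δx/Fx = (-5487/5476) / (-10974/1369) = 1/8
check: Δy/Fy = (318941/684500) / (637882/171125) = 1/8 ✓

α = 1/8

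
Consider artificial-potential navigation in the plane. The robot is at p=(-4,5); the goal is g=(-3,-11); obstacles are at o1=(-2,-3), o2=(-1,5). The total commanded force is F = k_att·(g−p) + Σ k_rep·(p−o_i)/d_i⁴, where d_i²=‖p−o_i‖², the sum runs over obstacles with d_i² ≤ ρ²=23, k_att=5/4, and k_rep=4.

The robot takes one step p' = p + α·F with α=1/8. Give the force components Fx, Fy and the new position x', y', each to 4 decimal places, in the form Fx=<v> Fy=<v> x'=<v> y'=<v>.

F_att = 5/4·(g−p) = 5/4·(1,-16) = (1.2500,-20.0000)
o1: d²=68 > ρ²=23 → inactive
o2: d²=9 ≤ ρ²=23; F_rep = 4·(-3,0)/9² = (-0.1481,0.0000)
F = F_att + ΣF_rep = (1.1019,-20.0000)
p' = p + 1/8·F = (-3.8623,2.5000)

Fx=1.1019 Fy=-20.0000 x'=-3.8623 y'=2.5000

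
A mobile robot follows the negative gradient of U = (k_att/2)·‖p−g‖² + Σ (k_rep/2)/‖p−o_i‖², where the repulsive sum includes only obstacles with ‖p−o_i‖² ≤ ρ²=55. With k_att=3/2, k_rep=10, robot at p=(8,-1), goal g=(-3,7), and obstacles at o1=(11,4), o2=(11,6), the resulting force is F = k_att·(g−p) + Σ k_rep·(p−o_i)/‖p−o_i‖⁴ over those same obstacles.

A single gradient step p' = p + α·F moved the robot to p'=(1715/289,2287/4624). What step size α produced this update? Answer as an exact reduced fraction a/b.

α = 1/8

F_att = 3/2·(g−p) = 3/2·(-11,8) = (-16.5000,12.0000)
o1: d²=34 ≤ ρ²=55; F_rep = 10·(-3,-5)/34² = (-0.0260,-0.0433)
o2: d²=58 > ρ²=55 → inactive
F = F_att + ΣF_rep = (-16.5260,11.9567)
Δp = p'−p = (-2.0657,1.4946); α = Δx/Fx = (-597/289) / (-4776/289) = 1/8
check: Δy/Fy = (6911/4624) / (6911/578) = 1/8 ✓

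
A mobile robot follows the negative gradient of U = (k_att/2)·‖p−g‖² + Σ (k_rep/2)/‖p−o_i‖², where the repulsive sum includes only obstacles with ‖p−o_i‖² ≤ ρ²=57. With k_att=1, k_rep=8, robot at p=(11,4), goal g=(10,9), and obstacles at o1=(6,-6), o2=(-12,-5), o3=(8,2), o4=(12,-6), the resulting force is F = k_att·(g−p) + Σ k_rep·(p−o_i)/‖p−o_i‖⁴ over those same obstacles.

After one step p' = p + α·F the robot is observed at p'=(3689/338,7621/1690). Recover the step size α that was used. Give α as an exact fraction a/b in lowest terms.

F_att = 1·(g−p) = 1·(-1,5) = (-1.0000,5.0000)
o1: d²=125 > ρ²=57 → inactive
o2: d²=610 > ρ²=57 → inactive
o3: d²=13 ≤ ρ²=57; F_rep = 8·(3,2)/13² = (0.1420,0.0947)
o4: d²=101 > ρ²=57 → inactive
F = F_att + ΣF_rep = (-0.8580,5.0947)
Δp = p'−p = (-0.0858,0.5095); α = Δx/Fx = (-29/338) / (-145/169) = 1/10
check: Δy/Fy = (861/1690) / (861/169) = 1/10 ✓

α = 1/10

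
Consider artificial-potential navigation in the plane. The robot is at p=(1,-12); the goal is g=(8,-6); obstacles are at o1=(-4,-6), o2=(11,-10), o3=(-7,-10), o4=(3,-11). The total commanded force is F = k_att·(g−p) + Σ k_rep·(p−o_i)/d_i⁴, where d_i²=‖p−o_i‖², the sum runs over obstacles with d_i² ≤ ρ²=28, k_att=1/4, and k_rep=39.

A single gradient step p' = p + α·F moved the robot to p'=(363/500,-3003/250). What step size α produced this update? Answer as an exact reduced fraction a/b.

α = 1/5

F_att = 1/4·(g−p) = 1/4·(7,6) = (1.7500,1.5000)
o1: d²=61 > ρ²=28 → inactive
o2: d²=104 > ρ²=28 → inactive
o3: d²=68 > ρ²=28 → inactive
o4: d²=5 ≤ ρ²=28; F_rep = 39·(-2,-1)/5² = (-3.1200,-1.5600)
F = F_att + ΣF_rep = (-1.3700,-0.0600)
Δp = p'−p = (-0.2740,-0.0120); α = Δx/Fx = (-137/500) / (-137/100) = 1/5
check: Δy/Fy = (-3/250) / (-3/50) = 1/5 ✓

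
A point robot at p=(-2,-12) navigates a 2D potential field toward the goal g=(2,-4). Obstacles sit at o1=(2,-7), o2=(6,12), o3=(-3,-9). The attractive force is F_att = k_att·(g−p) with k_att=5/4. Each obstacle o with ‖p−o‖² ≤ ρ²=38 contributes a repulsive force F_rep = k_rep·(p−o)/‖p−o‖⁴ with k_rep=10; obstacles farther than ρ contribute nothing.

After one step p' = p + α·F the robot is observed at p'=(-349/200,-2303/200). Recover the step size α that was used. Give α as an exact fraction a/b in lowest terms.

α = 1/20

F_att = 5/4·(g−p) = 5/4·(4,8) = (5.0000,10.0000)
o1: d²=41 > ρ²=38 → inactive
o2: d²=640 > ρ²=38 → inactive
o3: d²=10 ≤ ρ²=38; F_rep = 10·(1,-3)/10² = (0.1000,-0.3000)
F = F_att + ΣF_rep = (5.1000,9.7000)
Δp = p'−p = (0.2550,0.4850); α = Δx/Fx = (51/200) / (51/10) = 1/20
check: Δy/Fy = (97/200) / (97/10) = 1/20 ✓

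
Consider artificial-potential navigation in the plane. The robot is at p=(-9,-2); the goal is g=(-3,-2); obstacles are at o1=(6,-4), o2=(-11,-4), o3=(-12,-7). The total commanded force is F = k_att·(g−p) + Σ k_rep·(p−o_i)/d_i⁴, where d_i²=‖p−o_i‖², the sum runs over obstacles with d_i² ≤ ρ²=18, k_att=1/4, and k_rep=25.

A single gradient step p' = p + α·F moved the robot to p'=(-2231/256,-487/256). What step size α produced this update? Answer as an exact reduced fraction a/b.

F_att = 1/4·(g−p) = 1/4·(6,0) = (1.5000,0.0000)
o1: d²=229 > ρ²=18 → inactive
o2: d²=8 ≤ ρ²=18; F_rep = 25·(2,2)/8² = (0.7812,0.7812)
o3: d²=34 > ρ²=18 → inactive
F = F_att + ΣF_rep = (2.2812,0.7812)
Δp = p'−p = (0.2852,0.0977); α = Δx/Fx = (73/256) / (73/32) = 1/8
check: Δy/Fy = (25/256) / (25/32) = 1/8 ✓

α = 1/8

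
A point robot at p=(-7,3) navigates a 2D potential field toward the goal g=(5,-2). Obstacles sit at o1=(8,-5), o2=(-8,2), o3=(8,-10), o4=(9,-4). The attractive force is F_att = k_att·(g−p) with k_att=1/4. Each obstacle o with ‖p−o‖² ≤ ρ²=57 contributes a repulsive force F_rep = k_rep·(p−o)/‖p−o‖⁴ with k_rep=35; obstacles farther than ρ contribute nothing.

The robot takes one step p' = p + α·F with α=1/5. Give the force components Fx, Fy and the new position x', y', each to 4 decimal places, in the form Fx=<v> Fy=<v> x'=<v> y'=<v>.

F_att = 1/4·(g−p) = 1/4·(12,-5) = (3.0000,-1.2500)
o1: d²=289 > ρ²=57 → inactive
o2: d²=2 ≤ ρ²=57; F_rep = 35·(1,1)/2² = (8.7500,8.7500)
o3: d²=394 > ρ²=57 → inactive
o4: d²=305 > ρ²=57 → inactive
F = F_att + ΣF_rep = (11.7500,7.5000)
p' = p + 1/5·F = (-4.6500,4.5000)

Fx=11.7500 Fy=7.5000 x'=-4.6500 y'=4.5000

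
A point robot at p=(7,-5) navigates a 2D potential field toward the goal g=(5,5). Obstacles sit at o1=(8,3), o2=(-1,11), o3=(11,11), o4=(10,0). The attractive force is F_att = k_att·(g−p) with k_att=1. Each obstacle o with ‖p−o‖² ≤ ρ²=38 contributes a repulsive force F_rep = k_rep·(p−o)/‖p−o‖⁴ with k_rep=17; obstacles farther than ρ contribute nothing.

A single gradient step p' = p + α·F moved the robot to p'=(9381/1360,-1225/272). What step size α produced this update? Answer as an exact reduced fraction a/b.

α = 1/20

F_att = 1·(g−p) = 1·(-2,10) = (-2.0000,10.0000)
o1: d²=65 > ρ²=38 → inactive
o2: d²=320 > ρ²=38 → inactive
o3: d²=272 > ρ²=38 → inactive
o4: d²=34 ≤ ρ²=38; F_rep = 17·(-3,-5)/34² = (-0.0441,-0.0735)
F = F_att + ΣF_rep = (-2.0441,9.9265)
Δp = p'−p = (-0.1022,0.4963); α = Δx/Fx = (-139/1360) / (-139/68) = 1/20
check: Δy/Fy = (135/272) / (675/68) = 1/20 ✓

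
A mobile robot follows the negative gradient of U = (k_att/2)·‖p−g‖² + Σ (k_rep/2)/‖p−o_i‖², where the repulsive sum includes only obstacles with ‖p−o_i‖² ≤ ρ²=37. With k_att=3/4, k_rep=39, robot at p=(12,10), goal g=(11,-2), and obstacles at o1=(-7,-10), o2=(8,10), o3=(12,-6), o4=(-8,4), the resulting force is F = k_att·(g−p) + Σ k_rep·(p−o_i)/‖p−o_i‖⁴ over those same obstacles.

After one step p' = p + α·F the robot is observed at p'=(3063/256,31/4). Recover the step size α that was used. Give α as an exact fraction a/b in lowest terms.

α = 1/4

F_att = 3/4·(g−p) = 3/4·(-1,-12) = (-0.7500,-9.0000)
o1: d²=761 > ρ²=37 → inactive
o2: d²=16 ≤ ρ²=37; F_rep = 39·(4,0)/16² = (0.6094,0.0000)
o3: d²=256 > ρ²=37 → inactive
o4: d²=436 > ρ²=37 → inactive
F = F_att + ΣF_rep = (-0.1406,-9.0000)
Δp = p'−p = (-0.0352,-2.2500); α = Δx/Fx = (-9/256) / (-9/64) = 1/4
check: Δy/Fy = (-9/4) / (-9) = 1/4 ✓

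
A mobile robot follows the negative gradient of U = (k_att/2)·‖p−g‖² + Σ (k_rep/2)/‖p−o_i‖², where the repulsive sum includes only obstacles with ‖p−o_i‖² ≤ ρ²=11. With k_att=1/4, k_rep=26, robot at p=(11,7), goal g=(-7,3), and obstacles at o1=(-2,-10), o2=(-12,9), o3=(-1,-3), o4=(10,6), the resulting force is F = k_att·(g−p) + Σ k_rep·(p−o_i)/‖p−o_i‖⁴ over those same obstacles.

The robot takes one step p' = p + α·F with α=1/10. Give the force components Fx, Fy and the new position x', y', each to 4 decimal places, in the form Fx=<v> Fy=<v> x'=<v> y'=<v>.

Fx=2.0000 Fy=5.5000 x'=11.2000 y'=7.5500

F_att = 1/4·(g−p) = 1/4·(-18,-4) = (-4.5000,-1.0000)
o1: d²=458 > ρ²=11 → inactive
o2: d²=533 > ρ²=11 → inactive
o3: d²=244 > ρ²=11 → inactive
o4: d²=2 ≤ ρ²=11; F_rep = 26·(1,1)/2² = (6.5000,6.5000)
F = F_att + ΣF_rep = (2.0000,5.5000)
p' = p + 1/10·F = (11.2000,7.5500)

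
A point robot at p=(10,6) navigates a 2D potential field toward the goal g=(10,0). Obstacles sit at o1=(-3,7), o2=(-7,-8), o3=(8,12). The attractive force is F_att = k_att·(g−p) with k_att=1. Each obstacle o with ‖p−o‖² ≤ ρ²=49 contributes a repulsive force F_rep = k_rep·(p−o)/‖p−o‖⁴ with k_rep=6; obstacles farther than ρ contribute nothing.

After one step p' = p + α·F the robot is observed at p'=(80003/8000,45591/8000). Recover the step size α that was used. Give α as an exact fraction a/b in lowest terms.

F_att = 1·(g−p) = 1·(0,-6) = (0.0000,-6.0000)
o1: d²=170 > ρ²=49 → inactive
o2: d²=485 > ρ²=49 → inactive
o3: d²=40 ≤ ρ²=49; F_rep = 6·(2,-6)/40² = (0.0075,-0.0225)
F = F_att + ΣF_rep = (0.0075,-6.0225)
Δp = p'−p = (0.0004,-0.3011); α = Δx/Fx = (3/8000) / (3/400) = 1/20
check: Δy/Fy = (-2409/8000) / (-2409/400) = 1/20 ✓

α = 1/20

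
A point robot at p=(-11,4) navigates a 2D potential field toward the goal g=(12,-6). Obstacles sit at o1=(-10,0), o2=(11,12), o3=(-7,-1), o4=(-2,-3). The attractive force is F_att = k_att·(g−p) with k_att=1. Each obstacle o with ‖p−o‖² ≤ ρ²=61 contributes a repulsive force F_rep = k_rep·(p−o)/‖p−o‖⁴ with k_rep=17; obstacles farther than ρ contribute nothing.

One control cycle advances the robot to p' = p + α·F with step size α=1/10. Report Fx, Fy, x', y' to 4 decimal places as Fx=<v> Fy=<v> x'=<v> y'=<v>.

F_att = 1·(g−p) = 1·(23,-10) = (23.0000,-10.0000)
o1: d²=17 ≤ ρ²=61; F_rep = 17·(-1,4)/17² = (-0.0588,0.2353)
o2: d²=548 > ρ²=61 → inactive
o3: d²=41 ≤ ρ²=61; F_rep = 17·(-4,5)/41² = (-0.0405,0.0506)
o4: d²=130 > ρ²=61 → inactive
F = F_att + ΣF_rep = (22.9007,-9.7141)
p' = p + 1/10·F = (-8.7099,3.0286)

Fx=22.9007 Fy=-9.7141 x'=-8.7099 y'=3.0286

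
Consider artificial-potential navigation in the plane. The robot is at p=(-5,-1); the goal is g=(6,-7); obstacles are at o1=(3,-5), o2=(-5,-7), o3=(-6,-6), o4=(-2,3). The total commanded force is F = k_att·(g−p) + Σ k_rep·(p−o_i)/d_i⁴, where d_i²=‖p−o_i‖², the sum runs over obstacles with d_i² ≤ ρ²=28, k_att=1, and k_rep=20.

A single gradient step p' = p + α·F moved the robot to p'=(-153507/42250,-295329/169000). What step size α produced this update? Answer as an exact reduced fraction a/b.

α = 1/8

F_att = 1·(g−p) = 1·(11,-6) = (11.0000,-6.0000)
o1: d²=80 > ρ²=28 → inactive
o2: d²=36 > ρ²=28 → inactive
o3: d²=26 ≤ ρ²=28; F_rep = 20·(1,5)/26² = (0.0296,0.1479)
o4: d²=25 ≤ ρ²=28; F_rep = 20·(-3,-4)/25² = (-0.0960,-0.1280)
F = F_att + ΣF_rep = (10.9336,-5.9801)
Δp = p'−p = (1.3667,-0.7475); α = Δx/Fx = (57743/42250) / (230972/21125) = 1/8
check: Δy/Fy = (-126329/169000) / (-126329/21125) = 1/8 ✓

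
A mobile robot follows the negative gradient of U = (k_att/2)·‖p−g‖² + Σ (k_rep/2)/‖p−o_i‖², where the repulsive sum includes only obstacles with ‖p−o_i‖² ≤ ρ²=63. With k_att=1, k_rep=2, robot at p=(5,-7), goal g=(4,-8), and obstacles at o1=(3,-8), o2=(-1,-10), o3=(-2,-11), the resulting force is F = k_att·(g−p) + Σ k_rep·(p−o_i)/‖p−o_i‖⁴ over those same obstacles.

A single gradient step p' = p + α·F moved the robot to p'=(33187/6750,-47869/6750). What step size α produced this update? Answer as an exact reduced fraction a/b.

α = 1/10

F_att = 1·(g−p) = 1·(-1,-1) = (-1.0000,-1.0000)
o1: d²=5 ≤ ρ²=63; F_rep = 2·(2,1)/5² = (0.1600,0.0800)
o2: d²=45 ≤ ρ²=63; F_rep = 2·(6,3)/45² = (0.0059,0.0030)
o3: d²=65 > ρ²=63 → inactive
F = F_att + ΣF_rep = (-0.8341,-0.9170)
Δp = p'−p = (-0.0834,-0.0917); α = Δx/Fx = (-563/6750) / (-563/675) = 1/10
check: Δy/Fy = (-619/6750) / (-619/675) = 1/10 ✓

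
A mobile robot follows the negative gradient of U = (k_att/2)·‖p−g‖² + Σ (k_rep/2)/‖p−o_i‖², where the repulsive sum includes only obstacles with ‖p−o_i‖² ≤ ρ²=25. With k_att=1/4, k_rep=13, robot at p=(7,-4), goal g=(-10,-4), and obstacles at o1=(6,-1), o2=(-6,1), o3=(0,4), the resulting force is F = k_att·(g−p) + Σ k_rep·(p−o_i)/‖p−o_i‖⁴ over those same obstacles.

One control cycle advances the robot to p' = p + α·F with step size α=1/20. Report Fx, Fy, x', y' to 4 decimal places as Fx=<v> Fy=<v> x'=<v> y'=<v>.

Fx=-4.1200 Fy=-0.3900 x'=6.7940 y'=-4.0195

F_att = 1/4·(g−p) = 1/4·(-17,0) = (-4.2500,0.0000)
o1: d²=10 ≤ ρ²=25; F_rep = 13·(1,-3)/10² = (0.1300,-0.3900)
o2: d²=194 > ρ²=25 → inactive
o3: d²=113 > ρ²=25 → inactive
F = F_att + ΣF_rep = (-4.1200,-0.3900)
p' = p + 1/20·F = (6.7940,-4.0195)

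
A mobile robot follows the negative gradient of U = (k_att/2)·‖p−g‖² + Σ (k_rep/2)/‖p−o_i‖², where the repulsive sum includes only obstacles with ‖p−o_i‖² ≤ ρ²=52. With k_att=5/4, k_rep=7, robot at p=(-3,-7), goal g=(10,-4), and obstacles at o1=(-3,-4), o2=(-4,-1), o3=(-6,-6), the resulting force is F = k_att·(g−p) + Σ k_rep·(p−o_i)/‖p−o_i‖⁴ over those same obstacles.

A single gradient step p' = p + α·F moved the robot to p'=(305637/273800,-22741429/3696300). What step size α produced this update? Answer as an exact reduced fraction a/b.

F_att = 5/4·(g−p) = 5/4·(13,3) = (16.2500,3.7500)
o1: d²=9 ≤ ρ²=52; F_rep = 7·(0,-3)/9² = (0.0000,-0.2593)
o2: d²=37 ≤ ρ²=52; F_rep = 7·(1,-6)/37² = (0.0051,-0.0307)
o3: d²=10 ≤ ρ²=52; F_rep = 7·(3,-1)/10² = (0.2100,-0.0700)
F = F_att + ΣF_rep = (16.4651,3.3901)
Δp = p'−p = (4.1163,0.8475); α = Δx/Fx = (1127037/273800) / (1127037/68450) = 1/4
check: Δy/Fy = (3132671/3696300) / (3132671/924075) = 1/4 ✓

α = 1/4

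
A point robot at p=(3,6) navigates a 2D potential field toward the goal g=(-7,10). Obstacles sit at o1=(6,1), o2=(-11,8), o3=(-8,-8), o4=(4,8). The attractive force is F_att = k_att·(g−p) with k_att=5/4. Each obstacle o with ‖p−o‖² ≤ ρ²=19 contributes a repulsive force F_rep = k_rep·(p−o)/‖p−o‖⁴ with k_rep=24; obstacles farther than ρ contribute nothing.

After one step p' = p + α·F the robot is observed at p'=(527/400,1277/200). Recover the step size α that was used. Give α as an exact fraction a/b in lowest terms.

α = 1/8

F_att = 5/4·(g−p) = 5/4·(-10,4) = (-12.5000,5.0000)
o1: d²=34 > ρ²=19 → inactive
o2: d²=200 > ρ²=19 → inactive
o3: d²=317 > ρ²=19 → inactive
o4: d²=5 ≤ ρ²=19; F_rep = 24·(-1,-2)/5² = (-0.9600,-1.9200)
F = F_att + ΣF_rep = (-13.4600,3.0800)
Δp = p'−p = (-1.6825,0.3850); α = Δx/Fx = (-673/400) / (-673/50) = 1/8
check: Δy/Fy = (77/200) / (77/25) = 1/8 ✓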